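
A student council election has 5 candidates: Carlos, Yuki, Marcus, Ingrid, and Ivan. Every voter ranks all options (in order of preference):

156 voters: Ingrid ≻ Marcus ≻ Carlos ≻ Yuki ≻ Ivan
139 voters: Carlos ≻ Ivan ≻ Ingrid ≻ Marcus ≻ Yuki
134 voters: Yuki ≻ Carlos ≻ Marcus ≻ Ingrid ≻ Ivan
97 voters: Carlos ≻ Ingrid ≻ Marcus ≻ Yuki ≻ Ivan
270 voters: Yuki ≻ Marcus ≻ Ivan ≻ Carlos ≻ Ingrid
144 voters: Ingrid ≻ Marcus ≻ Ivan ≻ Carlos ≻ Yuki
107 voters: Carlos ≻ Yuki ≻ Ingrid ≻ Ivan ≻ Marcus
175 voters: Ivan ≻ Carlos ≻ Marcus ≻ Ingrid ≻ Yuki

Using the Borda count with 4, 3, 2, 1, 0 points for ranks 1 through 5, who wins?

Carlos

Carlos: 156·2 + 139·4 + 134·3 + 97·4 + 270·1 + 144·1 + 107·4 + 175·3 = 3025
Yuki: 156·1 + 139·0 + 134·4 + 97·1 + 270·4 + 144·0 + 107·3 + 175·0 = 2190
Marcus: 156·3 + 139·1 + 134·2 + 97·2 + 270·3 + 144·3 + 107·0 + 175·2 = 2661
Ingrid: 156·4 + 139·2 + 134·1 + 97·3 + 270·0 + 144·4 + 107·2 + 175·1 = 2292
Ivan: 156·0 + 139·3 + 134·0 + 97·0 + 270·2 + 144·2 + 107·1 + 175·4 = 2052
Carlos has the highest Borda score (3025).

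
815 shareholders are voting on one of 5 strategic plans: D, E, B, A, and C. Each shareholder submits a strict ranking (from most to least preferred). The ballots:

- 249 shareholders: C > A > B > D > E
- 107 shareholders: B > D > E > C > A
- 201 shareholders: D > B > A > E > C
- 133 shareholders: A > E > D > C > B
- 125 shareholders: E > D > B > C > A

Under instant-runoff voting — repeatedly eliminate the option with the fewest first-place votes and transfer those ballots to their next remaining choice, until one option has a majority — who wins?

Round 1: D 201, E 125, B 107, A 133, C 249. Eliminate B.
Round 2: D 308, E 125, A 133, C 249. Eliminate E.
Round 3: D 433, A 133, C 249. D has a majority.

D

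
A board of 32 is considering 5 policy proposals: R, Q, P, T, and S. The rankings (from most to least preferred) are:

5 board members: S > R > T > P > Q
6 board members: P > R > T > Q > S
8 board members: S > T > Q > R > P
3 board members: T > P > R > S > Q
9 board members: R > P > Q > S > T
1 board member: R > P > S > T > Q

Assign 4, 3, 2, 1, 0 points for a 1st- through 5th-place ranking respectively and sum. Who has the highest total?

R: 5·3 + 6·3 + 8·1 + 3·2 + 9·4 + 1·4 = 87
Q: 5·0 + 6·1 + 8·2 + 3·0 + 9·2 + 1·0 = 40
P: 5·1 + 6·4 + 8·0 + 3·3 + 9·3 + 1·3 = 68
T: 5·2 + 6·2 + 8·3 + 3·4 + 9·0 + 1·1 = 59
S: 5·4 + 6·0 + 8·4 + 3·1 + 9·1 + 1·2 = 66
R has the highest Borda score (87).

R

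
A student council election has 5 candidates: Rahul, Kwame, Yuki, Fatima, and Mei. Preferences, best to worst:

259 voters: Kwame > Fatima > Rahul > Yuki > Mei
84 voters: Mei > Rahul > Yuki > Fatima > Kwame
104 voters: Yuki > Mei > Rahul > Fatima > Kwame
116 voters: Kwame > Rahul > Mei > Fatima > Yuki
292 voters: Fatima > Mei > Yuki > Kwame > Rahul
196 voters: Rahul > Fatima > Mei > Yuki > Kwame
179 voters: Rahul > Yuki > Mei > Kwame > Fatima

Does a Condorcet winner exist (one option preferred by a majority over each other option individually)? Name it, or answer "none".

Checking pairwise contests:
Kwame beats Rahul 667–563.
Yuki beats Kwame 855–375.
Rahul beats Yuki 834–396.
Rahul beats Fatima 679–551.
Rahul beats Mei 750–480.
Every option loses at least one head-to-head, so there is no Condorcet winner.

none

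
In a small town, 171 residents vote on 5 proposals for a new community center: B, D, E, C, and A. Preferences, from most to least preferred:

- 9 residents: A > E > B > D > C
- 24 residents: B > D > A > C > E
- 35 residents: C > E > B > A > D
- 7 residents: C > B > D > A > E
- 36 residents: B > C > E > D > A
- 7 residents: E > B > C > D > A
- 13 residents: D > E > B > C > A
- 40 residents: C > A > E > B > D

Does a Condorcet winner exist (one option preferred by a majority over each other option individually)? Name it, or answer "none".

none

Checking pairwise contests:
E beats B 104–67.
B beats D 158–13.
C beats E 142–29.
B beats C 89–82.
B beats A 122–49.
Every option loses at least one head-to-head, so there is no Condorcet winner.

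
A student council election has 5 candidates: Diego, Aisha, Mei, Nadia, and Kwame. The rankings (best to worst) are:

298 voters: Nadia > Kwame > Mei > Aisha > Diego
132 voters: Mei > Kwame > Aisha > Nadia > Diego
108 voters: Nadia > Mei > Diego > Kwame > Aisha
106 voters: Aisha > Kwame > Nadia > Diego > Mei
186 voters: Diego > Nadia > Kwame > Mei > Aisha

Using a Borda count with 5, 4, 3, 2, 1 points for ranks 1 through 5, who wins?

Nadia

Diego: 298·1 + 132·1 + 108·3 + 106·2 + 186·5 = 1896
Aisha: 298·2 + 132·3 + 108·1 + 106·5 + 186·1 = 1816
Mei: 298·3 + 132·5 + 108·4 + 106·1 + 186·2 = 2464
Nadia: 298·5 + 132·2 + 108·5 + 106·3 + 186·4 = 3356
Kwame: 298·4 + 132·4 + 108·2 + 106·4 + 186·3 = 2918
Nadia has the highest Borda score (3356).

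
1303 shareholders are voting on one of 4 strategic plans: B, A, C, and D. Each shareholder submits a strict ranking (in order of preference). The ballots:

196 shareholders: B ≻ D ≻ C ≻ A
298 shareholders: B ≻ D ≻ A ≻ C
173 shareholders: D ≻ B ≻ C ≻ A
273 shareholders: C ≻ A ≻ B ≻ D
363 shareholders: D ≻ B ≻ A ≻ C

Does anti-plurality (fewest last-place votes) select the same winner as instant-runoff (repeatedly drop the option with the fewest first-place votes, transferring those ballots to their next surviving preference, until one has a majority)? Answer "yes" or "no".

yes

Anti-plurality — last-place votes: B 0, A 369, C 661, D 273. Winner: B.
Instant-runoff — R1 B 494, A 0, C 273, D 536 (A out); R2 B 494, C 273, D 536 (C out); R3 B 767, D 536 (B winner). Winner: B.
The two methods agree.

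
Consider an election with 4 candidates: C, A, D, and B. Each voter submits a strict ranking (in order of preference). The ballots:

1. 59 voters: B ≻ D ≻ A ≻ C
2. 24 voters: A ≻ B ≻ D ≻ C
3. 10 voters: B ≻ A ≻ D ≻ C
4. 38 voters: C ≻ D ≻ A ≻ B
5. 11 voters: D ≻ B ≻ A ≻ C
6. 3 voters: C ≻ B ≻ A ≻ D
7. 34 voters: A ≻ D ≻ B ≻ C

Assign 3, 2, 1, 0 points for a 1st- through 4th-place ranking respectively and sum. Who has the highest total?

D

C: 59·0 + 24·0 + 10·0 + 38·3 + 11·0 + 3·3 + 34·0 = 123
A: 59·1 + 24·3 + 10·2 + 38·1 + 11·1 + 3·1 + 34·3 = 305
D: 59·2 + 24·1 + 10·1 + 38·2 + 11·3 + 3·0 + 34·2 = 329
B: 59·3 + 24·2 + 10·3 + 38·0 + 11·2 + 3·2 + 34·1 = 317
D has the highest Borda score (329).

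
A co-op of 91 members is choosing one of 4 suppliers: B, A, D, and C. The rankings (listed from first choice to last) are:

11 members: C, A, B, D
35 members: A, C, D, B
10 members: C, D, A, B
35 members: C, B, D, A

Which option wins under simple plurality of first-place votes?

First-place votes: B 0, A 35, D 0, C 56.
C has the most first-place votes.

C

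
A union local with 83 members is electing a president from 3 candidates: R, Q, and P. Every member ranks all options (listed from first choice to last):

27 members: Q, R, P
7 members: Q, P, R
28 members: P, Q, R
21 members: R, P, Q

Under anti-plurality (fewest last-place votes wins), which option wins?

Q

Last-place votes: R 35, Q 21, P 27.
Q is ranked last by the fewest voters, so Q wins.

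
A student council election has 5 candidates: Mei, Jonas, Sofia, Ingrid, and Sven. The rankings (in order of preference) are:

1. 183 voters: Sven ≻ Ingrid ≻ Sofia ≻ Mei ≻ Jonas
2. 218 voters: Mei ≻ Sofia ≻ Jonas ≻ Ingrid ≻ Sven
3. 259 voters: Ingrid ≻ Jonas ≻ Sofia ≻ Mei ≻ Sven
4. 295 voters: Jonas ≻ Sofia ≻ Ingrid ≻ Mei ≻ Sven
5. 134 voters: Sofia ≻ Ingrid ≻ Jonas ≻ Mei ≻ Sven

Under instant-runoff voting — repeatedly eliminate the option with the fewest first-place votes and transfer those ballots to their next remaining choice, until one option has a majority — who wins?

Ingrid

Round 1: Mei 218, Jonas 295, Sofia 134, Ingrid 259, Sven 183. Eliminate Sofia.
Round 2: Mei 218, Jonas 295, Ingrid 393, Sven 183. Eliminate Sven.
Round 3: Mei 218, Jonas 295, Ingrid 576. Ingrid has a majority.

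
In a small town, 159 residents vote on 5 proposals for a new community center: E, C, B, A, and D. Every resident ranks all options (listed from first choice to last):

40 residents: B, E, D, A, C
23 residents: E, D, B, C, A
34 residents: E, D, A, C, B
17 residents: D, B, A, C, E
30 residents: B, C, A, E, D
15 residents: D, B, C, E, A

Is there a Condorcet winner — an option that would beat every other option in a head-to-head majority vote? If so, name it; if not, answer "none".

Checking pairwise contests:
B beats E 102–57.
E beats C 97–62.
D beats B 89–70.
E beats A 112–47.
E beats D 127–32.
Every option loses at least one head-to-head, so there is no Condorcet winner.

none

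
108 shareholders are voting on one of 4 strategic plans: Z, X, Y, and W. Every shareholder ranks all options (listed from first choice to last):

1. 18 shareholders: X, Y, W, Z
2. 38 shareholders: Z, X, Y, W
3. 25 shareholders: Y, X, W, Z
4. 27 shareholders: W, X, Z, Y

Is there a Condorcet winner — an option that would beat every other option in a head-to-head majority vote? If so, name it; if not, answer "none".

X vs Z: 70–38 for X.
X vs Y: 83–25 for X.
X vs W: 81–27 for X.
X beats every other option head-to-head.

X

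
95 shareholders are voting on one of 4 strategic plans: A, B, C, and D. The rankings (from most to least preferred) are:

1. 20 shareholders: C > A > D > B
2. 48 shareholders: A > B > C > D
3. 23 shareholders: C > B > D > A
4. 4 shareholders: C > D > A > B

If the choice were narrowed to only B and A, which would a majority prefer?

Voters preferring B to A: 23; preferring A to B: 72.
A wins the head-to-head.

A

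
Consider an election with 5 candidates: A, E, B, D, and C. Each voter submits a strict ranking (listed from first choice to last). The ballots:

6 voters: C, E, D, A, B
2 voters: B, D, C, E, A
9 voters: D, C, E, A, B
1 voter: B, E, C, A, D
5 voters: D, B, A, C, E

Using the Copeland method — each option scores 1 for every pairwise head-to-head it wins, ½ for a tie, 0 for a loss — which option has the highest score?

A: beats B; loses to E, D, and C → score 1.
E: beats A and B; loses to D and C → score 2.
B: loses to A, E, D, and C → score 0.
D: beats A, E, B, and C → score 4.
C: beats A, E, and B; loses to D → score 3.
D has the best pairwise record.

D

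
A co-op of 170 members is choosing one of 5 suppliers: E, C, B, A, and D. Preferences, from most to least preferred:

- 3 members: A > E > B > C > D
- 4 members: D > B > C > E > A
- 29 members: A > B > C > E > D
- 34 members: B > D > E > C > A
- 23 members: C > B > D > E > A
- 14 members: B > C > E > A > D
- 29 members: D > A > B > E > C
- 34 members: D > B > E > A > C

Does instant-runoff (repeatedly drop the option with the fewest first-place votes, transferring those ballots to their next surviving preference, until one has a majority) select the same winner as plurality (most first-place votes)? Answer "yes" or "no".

Instant-runoff — R1 E 0, C 23, B 48, A 32, D 67 (E out); R2 C 23, B 48, A 32, D 67 (C out); R3 B 71, A 32, D 67 (A out); R4 B 103, D 67 (B winner). Winner: B.
Plurality — first-place votes: E 0, C 23, B 48, A 32, D 67. Winner: D.
The two methods disagree.

no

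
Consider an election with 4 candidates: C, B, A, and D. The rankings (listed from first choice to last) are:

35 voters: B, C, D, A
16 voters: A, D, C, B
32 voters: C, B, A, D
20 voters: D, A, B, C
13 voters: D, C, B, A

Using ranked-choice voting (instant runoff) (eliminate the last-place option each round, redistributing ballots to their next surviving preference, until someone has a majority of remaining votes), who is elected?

Round 1: C 32, B 35, A 16, D 33. Eliminate A.
Round 2: C 32, B 35, D 49. Eliminate C.
Round 3: B 67, D 49. B has a majority.

B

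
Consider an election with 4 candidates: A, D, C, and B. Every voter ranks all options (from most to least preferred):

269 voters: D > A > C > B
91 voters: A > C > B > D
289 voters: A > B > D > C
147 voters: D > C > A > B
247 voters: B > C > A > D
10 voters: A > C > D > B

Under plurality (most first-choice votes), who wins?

First-place votes: A 390, D 416, C 0, B 247.
D has the most first-place votes.

D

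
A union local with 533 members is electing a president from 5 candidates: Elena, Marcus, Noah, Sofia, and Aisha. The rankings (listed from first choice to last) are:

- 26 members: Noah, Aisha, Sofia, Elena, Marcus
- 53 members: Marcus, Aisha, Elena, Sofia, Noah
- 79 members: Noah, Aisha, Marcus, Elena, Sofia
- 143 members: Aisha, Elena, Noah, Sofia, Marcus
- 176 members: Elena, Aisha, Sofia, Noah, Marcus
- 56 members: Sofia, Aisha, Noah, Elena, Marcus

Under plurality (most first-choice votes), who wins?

First-place votes: Elena 176, Marcus 53, Noah 105, Sofia 56, Aisha 143.
Elena has the most first-place votes.

Elena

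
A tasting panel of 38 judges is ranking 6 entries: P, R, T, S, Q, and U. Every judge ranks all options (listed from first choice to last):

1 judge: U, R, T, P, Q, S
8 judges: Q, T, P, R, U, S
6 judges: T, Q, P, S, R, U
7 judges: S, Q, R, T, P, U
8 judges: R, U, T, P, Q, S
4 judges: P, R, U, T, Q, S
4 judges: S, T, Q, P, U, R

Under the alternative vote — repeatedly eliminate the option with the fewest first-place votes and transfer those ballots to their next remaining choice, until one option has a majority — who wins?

Round 1: P 4, R 8, T 6, S 11, Q 8, U 1. Eliminate U.
Round 2: P 4, R 9, T 6, S 11, Q 8. Eliminate P.
Round 3: R 13, T 6, S 11, Q 8. Eliminate T.
Round 4: R 13, S 11, Q 14. Eliminate S.
Round 5: R 13, Q 25. Q has a majority.

Q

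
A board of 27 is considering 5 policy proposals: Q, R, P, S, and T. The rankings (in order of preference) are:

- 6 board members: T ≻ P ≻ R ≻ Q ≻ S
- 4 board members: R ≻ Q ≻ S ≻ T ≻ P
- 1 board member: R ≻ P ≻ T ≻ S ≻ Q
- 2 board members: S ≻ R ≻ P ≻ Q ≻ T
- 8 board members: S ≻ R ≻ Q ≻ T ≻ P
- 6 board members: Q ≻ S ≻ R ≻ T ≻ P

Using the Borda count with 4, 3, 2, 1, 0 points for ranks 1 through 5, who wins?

Q: 6·1 + 4·3 + 1·0 + 2·1 + 8·2 + 6·4 = 60
R: 6·2 + 4·4 + 1·4 + 2·3 + 8·3 + 6·2 = 74
P: 6·3 + 4·0 + 1·3 + 2·2 + 8·0 + 6·0 = 25
S: 6·0 + 4·2 + 1·1 + 2·4 + 8·4 + 6·3 = 67
T: 6·4 + 4·1 + 1·2 + 2·0 + 8·1 + 6·1 = 44
R has the highest Borda score (74).

R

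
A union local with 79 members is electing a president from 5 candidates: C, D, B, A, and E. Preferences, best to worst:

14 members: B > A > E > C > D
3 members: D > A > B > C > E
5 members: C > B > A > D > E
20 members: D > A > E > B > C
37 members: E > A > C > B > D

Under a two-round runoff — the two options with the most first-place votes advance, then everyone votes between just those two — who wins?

E

Round 1 first-place votes: C 5, D 23, B 14, A 0, E 37.
E and D advance.
Runoff: E is preferred to D by 51 voters; D by 28.
E wins the runoff.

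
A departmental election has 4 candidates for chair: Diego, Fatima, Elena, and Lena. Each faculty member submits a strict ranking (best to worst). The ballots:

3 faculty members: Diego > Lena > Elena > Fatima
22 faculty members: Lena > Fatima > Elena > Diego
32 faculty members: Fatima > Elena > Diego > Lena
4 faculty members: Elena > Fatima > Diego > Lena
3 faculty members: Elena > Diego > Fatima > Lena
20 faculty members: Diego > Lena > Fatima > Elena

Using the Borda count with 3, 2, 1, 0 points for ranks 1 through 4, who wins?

Diego: 3·3 + 22·0 + 32·1 + 4·1 + 3·2 + 20·3 = 111
Fatima: 3·0 + 22·2 + 32·3 + 4·2 + 3·1 + 20·1 = 171
Elena: 3·1 + 22·1 + 32·2 + 4·3 + 3·3 + 20·0 = 110
Lena: 3·2 + 22·3 + 32·0 + 4·0 + 3·0 + 20·2 = 112
Fatima has the highest Borda score (171).

Fatima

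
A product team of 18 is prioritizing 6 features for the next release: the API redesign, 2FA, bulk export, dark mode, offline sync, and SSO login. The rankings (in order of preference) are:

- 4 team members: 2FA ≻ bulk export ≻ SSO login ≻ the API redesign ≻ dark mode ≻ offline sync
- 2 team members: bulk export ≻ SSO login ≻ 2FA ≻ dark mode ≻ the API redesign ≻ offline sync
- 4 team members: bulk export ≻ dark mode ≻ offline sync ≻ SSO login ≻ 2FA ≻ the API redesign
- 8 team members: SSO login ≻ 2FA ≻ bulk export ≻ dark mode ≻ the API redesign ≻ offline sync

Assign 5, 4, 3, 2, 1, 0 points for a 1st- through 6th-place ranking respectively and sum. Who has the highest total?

bulk export

the API redesign: 4·2 + 2·1 + 4·0 + 8·1 = 18
2FA: 4·5 + 2·3 + 4·1 + 8·4 = 62
bulk export: 4·4 + 2·5 + 4·5 + 8·3 = 70
dark mode: 4·1 + 2·2 + 4·4 + 8·2 = 40
offline sync: 4·0 + 2·0 + 4·3 + 8·0 = 12
SSO login: 4·3 + 2·4 + 4·2 + 8·5 = 68
bulk export has the highest Borda score (70).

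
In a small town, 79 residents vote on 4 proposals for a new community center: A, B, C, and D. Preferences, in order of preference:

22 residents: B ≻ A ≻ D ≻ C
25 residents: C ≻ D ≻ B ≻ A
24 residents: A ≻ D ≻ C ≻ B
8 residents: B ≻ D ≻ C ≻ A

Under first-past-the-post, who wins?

First-place votes: A 24, B 30, C 25, D 0.
B has the most first-place votes.

B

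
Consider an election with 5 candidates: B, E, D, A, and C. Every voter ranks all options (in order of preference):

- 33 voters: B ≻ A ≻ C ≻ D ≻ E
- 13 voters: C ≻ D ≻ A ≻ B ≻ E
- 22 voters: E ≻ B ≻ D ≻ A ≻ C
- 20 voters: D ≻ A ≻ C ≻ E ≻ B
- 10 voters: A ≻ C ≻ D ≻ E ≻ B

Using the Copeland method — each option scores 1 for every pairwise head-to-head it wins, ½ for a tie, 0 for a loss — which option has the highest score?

B: beats D, A, and C; loses to E → score 3.
E: beats B; loses to D, A, and C → score 1.
D: beats E and A; loses to B and C → score 2.
A: beats E and C; loses to B and D → score 2.
C: beats E and D; loses to B and A → score 2.
B has the best pairwise record.

B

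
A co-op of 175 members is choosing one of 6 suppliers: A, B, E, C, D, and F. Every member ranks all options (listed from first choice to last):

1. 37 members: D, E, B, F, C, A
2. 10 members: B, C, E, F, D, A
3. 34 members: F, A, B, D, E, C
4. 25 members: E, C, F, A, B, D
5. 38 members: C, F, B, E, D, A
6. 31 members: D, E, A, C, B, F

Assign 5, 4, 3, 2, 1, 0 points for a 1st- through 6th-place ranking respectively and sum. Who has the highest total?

A: 37·0 + 10·0 + 34·4 + 25·2 + 38·0 + 31·3 = 279
B: 37·3 + 10·5 + 34·3 + 25·1 + 38·3 + 31·1 = 433
E: 37·4 + 10·3 + 34·1 + 25·5 + 38·2 + 31·4 = 537
C: 37·1 + 10·4 + 34·0 + 25·4 + 38·5 + 31·2 = 429
D: 37·5 + 10·1 + 34·2 + 25·0 + 38·1 + 31·5 = 456
F: 37·2 + 10·2 + 34·5 + 25·3 + 38·4 + 31·0 = 491
E has the highest Borda score (537).

E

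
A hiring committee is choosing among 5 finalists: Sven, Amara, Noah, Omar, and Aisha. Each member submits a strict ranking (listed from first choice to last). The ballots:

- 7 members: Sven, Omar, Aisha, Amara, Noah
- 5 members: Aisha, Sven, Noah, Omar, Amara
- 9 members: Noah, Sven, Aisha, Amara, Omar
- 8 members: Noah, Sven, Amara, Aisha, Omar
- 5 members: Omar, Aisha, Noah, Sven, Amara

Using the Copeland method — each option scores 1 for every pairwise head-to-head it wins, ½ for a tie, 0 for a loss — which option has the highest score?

Noah

Sven: beats Amara, Omar, and Aisha; loses to Noah → score 3.
Amara: ties Omar; loses to Sven, Noah, and Aisha → score 0.5.
Noah: beats Sven, Amara, and Omar; ties Aisha → score 3.5.
Omar: ties Amara; loses to Sven, Noah, and Aisha → score 0.5.
Aisha: beats Amara and Omar; ties Noah; loses to Sven → score 2.5.
Noah has the best pairwise record.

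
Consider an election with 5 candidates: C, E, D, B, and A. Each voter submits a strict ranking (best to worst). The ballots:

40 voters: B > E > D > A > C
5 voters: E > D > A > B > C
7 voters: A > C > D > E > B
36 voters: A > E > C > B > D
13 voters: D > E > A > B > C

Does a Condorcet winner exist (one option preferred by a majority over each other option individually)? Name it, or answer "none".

E

E vs C: 94–7 for E.
E vs D: 81–20 for E.
E vs B: 61–40 for E.
E vs A: 58–43 for E.
E beats every other option head-to-head.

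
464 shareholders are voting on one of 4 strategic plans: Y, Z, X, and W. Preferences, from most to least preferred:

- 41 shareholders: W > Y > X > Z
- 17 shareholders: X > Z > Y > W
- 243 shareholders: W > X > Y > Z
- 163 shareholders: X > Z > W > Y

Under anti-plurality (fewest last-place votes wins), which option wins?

X

Last-place votes: Y 163, Z 284, X 0, W 17.
X is ranked last by the fewest voters, so X wins.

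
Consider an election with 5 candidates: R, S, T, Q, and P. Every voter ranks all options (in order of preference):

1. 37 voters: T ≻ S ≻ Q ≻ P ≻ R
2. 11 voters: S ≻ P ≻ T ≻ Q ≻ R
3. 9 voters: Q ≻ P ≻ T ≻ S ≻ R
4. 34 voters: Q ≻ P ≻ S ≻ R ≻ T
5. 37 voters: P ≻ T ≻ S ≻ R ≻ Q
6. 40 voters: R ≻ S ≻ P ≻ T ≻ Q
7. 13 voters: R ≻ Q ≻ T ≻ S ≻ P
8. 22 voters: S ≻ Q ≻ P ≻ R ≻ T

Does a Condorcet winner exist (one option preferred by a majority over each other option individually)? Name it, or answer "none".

S

S vs R: 150–53 for S.
S vs T: 107–96 for S.
S vs Q: 147–56 for S.
S vs P: 123–80 for S.
S beats every other option head-to-head.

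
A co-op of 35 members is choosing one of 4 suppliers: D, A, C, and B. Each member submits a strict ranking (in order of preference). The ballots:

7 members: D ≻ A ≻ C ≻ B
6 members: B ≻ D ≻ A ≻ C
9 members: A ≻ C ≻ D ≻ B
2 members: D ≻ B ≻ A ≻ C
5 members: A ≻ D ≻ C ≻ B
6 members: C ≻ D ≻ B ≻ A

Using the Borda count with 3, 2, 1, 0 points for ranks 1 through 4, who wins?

D: 7·3 + 6·2 + 9·1 + 2·3 + 5·2 + 6·2 = 70
A: 7·2 + 6·1 + 9·3 + 2·1 + 5·3 + 6·0 = 64
C: 7·1 + 6·0 + 9·2 + 2·0 + 5·1 + 6·3 = 48
B: 7·0 + 6·3 + 9·0 + 2·2 + 5·0 + 6·1 = 28
D has the highest Borda score (70).

D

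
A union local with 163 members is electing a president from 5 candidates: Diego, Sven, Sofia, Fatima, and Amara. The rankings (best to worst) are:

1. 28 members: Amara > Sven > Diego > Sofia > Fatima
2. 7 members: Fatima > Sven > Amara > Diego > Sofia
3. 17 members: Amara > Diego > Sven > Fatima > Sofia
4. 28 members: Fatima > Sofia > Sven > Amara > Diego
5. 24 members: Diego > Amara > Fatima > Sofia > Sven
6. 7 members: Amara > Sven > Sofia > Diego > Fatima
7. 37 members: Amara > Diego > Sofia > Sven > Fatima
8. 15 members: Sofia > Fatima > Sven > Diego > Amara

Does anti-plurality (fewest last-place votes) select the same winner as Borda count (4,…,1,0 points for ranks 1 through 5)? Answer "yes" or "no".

yes

Anti-plurality — last-place votes: Diego 28, Sven 24, Sofia 24, Fatima 72, Amara 15. Winner: Amara.
Borda — scores: Diego 343, Sven 283, Sofia 284, Fatima 250, Amara 470. Winner: Amara.
The two methods agree.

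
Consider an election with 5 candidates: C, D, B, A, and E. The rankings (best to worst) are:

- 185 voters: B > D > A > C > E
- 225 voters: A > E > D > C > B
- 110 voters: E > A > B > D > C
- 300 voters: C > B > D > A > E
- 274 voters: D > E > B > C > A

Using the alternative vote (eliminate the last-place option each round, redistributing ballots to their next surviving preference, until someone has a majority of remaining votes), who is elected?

D

Round 1: C 300, D 274, B 185, A 225, E 110. Eliminate E.
Round 2: C 300, D 274, B 185, A 335. Eliminate B.
Round 3: C 300, D 459, A 335. Eliminate C.
Round 4: D 759, A 335. D has a majority.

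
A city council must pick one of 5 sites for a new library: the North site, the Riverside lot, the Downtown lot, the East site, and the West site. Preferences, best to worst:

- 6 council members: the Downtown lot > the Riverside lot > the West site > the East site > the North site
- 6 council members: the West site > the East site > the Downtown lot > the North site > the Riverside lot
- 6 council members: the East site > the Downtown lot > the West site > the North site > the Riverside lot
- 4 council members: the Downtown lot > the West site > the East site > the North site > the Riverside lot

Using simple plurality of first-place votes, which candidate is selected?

First-place votes: the North site 0, the Riverside lot 0, the Downtown lot 10, the East site 6, the West site 6.
the Downtown lot has the most first-place votes.

the Downtown lot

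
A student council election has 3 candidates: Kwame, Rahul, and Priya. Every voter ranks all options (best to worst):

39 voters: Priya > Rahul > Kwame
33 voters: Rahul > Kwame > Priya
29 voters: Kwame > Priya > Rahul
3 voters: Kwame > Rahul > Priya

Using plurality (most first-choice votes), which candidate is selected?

Priya

First-place votes: Kwame 32, Rahul 33, Priya 39.
Priya has the most first-place votes.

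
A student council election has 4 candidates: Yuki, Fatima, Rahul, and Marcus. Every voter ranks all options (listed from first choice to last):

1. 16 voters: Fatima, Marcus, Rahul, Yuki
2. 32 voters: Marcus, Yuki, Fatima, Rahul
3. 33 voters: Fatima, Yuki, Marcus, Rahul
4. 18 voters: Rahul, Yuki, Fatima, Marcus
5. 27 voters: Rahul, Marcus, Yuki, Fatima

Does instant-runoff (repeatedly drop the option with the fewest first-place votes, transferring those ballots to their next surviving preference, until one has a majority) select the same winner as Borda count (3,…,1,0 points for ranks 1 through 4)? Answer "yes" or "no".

no

Instant-runoff — R1 Yuki 0, Fatima 49, Rahul 45, Marcus 32 (Yuki out); R2 Fatima 49, Rahul 45, Marcus 32 (Marcus out); R3 Fatima 81, Rahul 45 (Fatima winner). Winner: Fatima.
Borda — scores: Yuki 193, Fatima 197, Rahul 151, Marcus 215. Winner: Marcus.
The two methods disagree.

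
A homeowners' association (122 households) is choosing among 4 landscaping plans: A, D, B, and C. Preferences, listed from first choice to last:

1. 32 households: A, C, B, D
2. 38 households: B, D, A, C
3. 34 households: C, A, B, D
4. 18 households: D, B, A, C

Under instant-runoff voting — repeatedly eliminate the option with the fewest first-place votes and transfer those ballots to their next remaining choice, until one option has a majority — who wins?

Round 1: A 32, D 18, B 38, C 34. Eliminate D.
Round 2: A 32, B 56, C 34. Eliminate A.
Round 3: B 56, C 66. C has a majority.

C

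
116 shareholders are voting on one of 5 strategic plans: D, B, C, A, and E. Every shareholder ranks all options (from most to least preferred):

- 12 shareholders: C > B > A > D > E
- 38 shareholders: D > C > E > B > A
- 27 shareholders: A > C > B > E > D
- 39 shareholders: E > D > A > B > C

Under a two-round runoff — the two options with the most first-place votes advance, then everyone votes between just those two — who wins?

E

Round 1 first-place votes: D 38, B 0, C 12, A 27, E 39.
E and D advance.
Runoff: E is preferred to D by 66 voters; D by 50.
E wins the runoff.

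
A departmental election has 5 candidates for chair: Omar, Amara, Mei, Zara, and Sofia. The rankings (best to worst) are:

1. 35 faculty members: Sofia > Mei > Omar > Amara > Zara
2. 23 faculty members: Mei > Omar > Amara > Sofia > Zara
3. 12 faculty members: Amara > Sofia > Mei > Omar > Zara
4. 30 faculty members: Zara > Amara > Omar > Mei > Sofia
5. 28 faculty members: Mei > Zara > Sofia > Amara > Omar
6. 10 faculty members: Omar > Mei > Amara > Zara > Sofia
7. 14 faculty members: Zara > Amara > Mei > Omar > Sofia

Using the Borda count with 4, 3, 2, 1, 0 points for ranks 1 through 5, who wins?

Mei

Omar: 35·2 + 23·3 + 12·1 + 30·2 + 28·0 + 10·4 + 14·1 = 265
Amara: 35·1 + 23·2 + 12·4 + 30·3 + 28·1 + 10·2 + 14·3 = 309
Mei: 35·3 + 23·4 + 12·2 + 30·1 + 28·4 + 10·3 + 14·2 = 421
Zara: 35·0 + 23·0 + 12·0 + 30·4 + 28·3 + 10·1 + 14·4 = 270
Sofia: 35·4 + 23·1 + 12·3 + 30·0 + 28·2 + 10·0 + 14·0 = 255
Mei has the highest Borda score (421).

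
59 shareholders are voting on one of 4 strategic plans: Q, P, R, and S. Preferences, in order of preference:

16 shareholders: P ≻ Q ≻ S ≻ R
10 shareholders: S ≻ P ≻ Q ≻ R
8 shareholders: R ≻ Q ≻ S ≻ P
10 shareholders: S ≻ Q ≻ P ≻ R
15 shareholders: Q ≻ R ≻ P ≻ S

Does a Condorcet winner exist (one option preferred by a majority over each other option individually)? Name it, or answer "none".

Q

Q vs P: 33–26 for Q.
Q vs R: 51–8 for Q.
Q vs S: 39–20 for Q.
Q beats every other option head-to-head.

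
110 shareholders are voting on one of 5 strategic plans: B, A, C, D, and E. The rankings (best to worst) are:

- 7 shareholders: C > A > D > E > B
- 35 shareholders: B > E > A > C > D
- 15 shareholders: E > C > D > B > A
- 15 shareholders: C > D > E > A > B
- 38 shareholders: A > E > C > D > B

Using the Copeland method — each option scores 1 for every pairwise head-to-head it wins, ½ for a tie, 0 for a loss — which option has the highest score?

E

B: loses to A, C, D, and E → score 0.
A: beats B, C, and D; loses to E → score 3.
C: beats B and D; loses to A and E → score 2.
D: beats B; loses to A, C, and E → score 1.
E: beats B, A, C, and D → score 4.
E has the best pairwise record.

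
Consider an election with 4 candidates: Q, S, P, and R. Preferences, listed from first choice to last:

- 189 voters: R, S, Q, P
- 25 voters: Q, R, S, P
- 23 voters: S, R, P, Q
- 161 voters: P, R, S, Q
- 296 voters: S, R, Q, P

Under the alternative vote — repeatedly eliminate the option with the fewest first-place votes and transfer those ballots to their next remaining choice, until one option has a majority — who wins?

R

Round 1: Q 25, S 319, P 161, R 189. Eliminate Q.
Round 2: S 319, P 161, R 214. Eliminate P.
Round 3: S 319, R 375. R has a majority.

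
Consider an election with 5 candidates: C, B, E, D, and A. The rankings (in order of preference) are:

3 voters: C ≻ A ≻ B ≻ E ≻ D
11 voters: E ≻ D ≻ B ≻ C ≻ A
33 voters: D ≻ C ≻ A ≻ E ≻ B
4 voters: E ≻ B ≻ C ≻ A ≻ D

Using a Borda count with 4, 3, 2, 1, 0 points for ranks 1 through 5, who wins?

C: 3·4 + 11·1 + 33·3 + 4·2 = 130
B: 3·2 + 11·2 + 33·0 + 4·3 = 40
E: 3·1 + 11·4 + 33·1 + 4·4 = 96
D: 3·0 + 11·3 + 33·4 + 4·0 = 165
A: 3·3 + 11·0 + 33·2 + 4·1 = 79
D has the highest Borda score (165).

D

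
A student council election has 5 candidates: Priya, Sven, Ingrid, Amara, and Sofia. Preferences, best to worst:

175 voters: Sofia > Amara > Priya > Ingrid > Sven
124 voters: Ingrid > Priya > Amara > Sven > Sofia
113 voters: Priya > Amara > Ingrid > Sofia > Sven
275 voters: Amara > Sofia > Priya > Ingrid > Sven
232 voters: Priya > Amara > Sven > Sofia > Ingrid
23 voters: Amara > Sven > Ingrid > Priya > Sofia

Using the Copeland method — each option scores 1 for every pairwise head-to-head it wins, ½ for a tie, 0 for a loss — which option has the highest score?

Amara

Priya: beats Sven, Ingrid, and Sofia; loses to Amara → score 3.
Sven: loses to Priya, Ingrid, Amara, and Sofia → score 0.
Ingrid: beats Sven; loses to Priya, Amara, and Sofia → score 1.
Amara: beats Priya, Sven, Ingrid, and Sofia → score 4.
Sofia: beats Sven and Ingrid; loses to Priya and Amara → score 2.
Amara has the best pairwise record.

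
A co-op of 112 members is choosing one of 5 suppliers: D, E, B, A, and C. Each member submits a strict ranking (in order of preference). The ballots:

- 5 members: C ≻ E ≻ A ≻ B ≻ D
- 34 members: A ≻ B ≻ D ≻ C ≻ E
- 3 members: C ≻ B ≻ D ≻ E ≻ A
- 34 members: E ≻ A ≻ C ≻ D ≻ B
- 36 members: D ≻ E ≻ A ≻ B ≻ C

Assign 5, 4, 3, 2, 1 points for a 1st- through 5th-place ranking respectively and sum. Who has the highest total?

D: 5·1 + 34·3 + 3·3 + 34·2 + 36·5 = 364
E: 5·4 + 34·1 + 3·2 + 34·5 + 36·4 = 374
B: 5·2 + 34·4 + 3·4 + 34·1 + 36·2 = 264
A: 5·3 + 34·5 + 3·1 + 34·4 + 36·3 = 432
C: 5·5 + 34·2 + 3·5 + 34·3 + 36·1 = 246
A has the highest Borda score (432).

A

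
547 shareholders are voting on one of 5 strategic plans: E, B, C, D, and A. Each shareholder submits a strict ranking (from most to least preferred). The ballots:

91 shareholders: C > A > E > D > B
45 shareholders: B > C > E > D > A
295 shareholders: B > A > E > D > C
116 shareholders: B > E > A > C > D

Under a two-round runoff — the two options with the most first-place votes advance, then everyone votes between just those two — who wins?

Round 1 first-place votes: E 0, B 456, C 91, D 0, A 0.
B and C advance.
Runoff: B is preferred to C by 456 voters; C by 91.
B wins the runoff.

B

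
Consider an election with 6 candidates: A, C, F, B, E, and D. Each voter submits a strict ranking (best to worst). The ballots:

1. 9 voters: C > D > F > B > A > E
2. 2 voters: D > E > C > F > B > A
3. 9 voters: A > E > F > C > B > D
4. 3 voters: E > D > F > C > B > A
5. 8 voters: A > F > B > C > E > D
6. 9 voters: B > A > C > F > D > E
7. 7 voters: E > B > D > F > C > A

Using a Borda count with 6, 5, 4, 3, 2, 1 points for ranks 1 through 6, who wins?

F

A: 9·2 + 2·1 + 9·6 + 3·1 + 8·6 + 9·5 + 7·1 = 177
C: 9·6 + 2·4 + 9·3 + 3·3 + 8·3 + 9·4 + 7·2 = 172
F: 9·4 + 2·3 + 9·4 + 3·4 + 8·5 + 9·3 + 7·3 = 178
B: 9·3 + 2·2 + 9·2 + 3·2 + 8·4 + 9·6 + 7·5 = 176
E: 9·1 + 2·5 + 9·5 + 3·6 + 8·2 + 9·1 + 7·6 = 149
D: 9·5 + 2·6 + 9·1 + 3·5 + 8·1 + 9·2 + 7·4 = 135
F has the highest Borda score (178).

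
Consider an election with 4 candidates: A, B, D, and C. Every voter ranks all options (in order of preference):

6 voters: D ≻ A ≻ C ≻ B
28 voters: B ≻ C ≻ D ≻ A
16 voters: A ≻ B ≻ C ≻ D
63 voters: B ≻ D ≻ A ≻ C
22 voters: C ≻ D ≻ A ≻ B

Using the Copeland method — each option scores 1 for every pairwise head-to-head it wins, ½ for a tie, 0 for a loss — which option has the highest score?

B

A: beats C; loses to B and D → score 1.
B: beats A, D, and C → score 3.
D: beats A and C; loses to B → score 2.
C: loses to A, B, and D → score 0.
B has the best pairwise record.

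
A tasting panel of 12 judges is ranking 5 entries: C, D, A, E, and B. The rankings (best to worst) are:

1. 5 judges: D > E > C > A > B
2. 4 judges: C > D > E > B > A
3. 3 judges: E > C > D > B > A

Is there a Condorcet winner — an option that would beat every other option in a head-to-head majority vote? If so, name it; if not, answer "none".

none

Checking pairwise contests:
E beats C 8–4.
C beats D 7–5.
C beats A 12–0.
D beats E 9–3.
C beats B 12–0.
Every option loses at least one head-to-head, so there is no Condorcet winner.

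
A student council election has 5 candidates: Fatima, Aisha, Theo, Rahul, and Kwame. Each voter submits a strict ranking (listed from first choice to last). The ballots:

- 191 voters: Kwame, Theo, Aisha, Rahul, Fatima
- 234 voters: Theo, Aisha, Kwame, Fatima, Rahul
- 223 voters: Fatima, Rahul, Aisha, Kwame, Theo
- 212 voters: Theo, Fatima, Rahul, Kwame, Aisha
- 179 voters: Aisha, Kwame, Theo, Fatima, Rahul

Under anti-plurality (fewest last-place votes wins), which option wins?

Kwame

Last-place votes: Fatima 191, Aisha 212, Theo 223, Rahul 413, Kwame 0.
Kwame is ranked last by the fewest voters, so Kwame wins.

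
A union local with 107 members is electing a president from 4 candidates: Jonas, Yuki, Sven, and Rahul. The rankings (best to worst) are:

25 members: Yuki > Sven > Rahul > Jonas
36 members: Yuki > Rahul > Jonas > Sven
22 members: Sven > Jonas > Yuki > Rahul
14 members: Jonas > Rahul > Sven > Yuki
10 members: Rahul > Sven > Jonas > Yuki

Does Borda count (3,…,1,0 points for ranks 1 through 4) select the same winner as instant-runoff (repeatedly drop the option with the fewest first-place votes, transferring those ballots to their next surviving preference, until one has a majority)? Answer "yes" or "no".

Borda — scores: Jonas 132, Yuki 205, Sven 150, Rahul 155. Winner: Yuki.
Instant-runoff — R1 Jonas 14, Yuki 61, Sven 22, Rahul 10 (Yuki winner). Winner: Yuki.
The two methods agree.

yes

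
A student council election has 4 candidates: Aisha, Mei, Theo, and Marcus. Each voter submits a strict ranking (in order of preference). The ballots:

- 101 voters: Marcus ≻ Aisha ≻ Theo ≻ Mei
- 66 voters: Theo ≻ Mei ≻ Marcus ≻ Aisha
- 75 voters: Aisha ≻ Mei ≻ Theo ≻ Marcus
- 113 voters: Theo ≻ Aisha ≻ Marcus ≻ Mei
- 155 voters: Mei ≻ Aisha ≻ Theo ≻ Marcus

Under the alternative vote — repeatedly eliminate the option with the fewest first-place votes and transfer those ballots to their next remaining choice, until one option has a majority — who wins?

Theo

Round 1: Aisha 75, Mei 155, Theo 179, Marcus 101. Eliminate Aisha.
Round 2: Mei 230, Theo 179, Marcus 101. Eliminate Marcus.
Round 3: Mei 230, Theo 280. Theo has a majority.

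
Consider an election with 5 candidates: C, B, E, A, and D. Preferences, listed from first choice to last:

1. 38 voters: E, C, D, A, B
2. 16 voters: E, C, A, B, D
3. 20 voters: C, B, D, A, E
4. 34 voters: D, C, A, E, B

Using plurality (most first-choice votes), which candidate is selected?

First-place votes: C 20, B 0, E 54, A 0, D 34.
E has the most first-place votes.

E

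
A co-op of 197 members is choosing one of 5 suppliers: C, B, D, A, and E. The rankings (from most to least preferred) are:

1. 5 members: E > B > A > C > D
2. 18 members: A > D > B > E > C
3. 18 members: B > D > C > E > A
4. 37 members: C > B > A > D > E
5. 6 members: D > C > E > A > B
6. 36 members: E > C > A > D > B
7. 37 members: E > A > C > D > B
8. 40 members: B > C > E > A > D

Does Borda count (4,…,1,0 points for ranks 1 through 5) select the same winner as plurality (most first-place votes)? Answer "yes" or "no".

no

Borda — scores: C 509, B 394, D 242, A 385, E 440. Winner: C.
Plurality — first-place votes: C 37, B 58, D 6, A 18, E 78. Winner: E.
The two methods disagree.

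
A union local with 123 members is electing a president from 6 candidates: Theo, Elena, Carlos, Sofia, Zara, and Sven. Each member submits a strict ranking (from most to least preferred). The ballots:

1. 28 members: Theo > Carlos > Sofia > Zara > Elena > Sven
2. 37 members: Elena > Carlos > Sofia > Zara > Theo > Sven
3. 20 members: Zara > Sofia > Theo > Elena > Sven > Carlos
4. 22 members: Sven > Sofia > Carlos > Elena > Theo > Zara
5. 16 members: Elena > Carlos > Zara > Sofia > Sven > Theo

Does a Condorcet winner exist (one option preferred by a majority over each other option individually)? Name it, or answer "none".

Checking pairwise contests:
Elena beats Theo 75–48.
Sofia beats Elena 70–53.
Elena beats Carlos 73–50.
Carlos beats Sofia 81–42.
Elena beats Zara 75–48.
Theo beats Sven 85–38.
Every option loses at least one head-to-head, so there is no Condorcet winner.

none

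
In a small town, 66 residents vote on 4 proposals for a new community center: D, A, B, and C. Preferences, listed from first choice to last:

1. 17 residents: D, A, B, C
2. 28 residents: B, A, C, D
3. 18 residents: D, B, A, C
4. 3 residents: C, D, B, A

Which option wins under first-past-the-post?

First-place votes: D 35, A 0, B 28, C 3.
D has the most first-place votes.

D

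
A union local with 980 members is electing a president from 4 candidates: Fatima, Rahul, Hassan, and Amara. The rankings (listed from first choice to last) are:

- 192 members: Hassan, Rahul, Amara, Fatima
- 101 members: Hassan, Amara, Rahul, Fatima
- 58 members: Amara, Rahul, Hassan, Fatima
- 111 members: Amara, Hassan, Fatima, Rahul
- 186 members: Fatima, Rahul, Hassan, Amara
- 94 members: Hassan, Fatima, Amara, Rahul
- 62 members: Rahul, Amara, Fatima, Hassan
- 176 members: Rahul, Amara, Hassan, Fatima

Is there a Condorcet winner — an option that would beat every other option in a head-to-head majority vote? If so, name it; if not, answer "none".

Hassan vs Fatima: 732–248 for Hassan.
Hassan vs Rahul: 498–482 for Hassan.
Hassan vs Amara: 573–407 for Hassan.
Hassan beats every other option head-to-head.

Hassan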